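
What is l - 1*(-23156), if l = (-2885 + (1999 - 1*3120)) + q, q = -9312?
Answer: 9838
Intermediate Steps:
l = -13318 (l = (-2885 + (1999 - 1*3120)) - 9312 = (-2885 + (1999 - 3120)) - 9312 = (-2885 - 1121) - 9312 = -4006 - 9312 = -13318)
l - 1*(-23156) = -13318 - 1*(-23156) = -13318 + 23156 = 9838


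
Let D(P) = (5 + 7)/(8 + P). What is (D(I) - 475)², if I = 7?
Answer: 5621641/25 ≈ 2.2487e+5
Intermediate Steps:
D(P) = 12/(8 + P)
(D(I) - 475)² = (12/(8 + 7) - 475)² = (12/15 - 475)² = (12*(1/15) - 475)² = (⅘ - 475)² = (-2371/5)² = 5621641/25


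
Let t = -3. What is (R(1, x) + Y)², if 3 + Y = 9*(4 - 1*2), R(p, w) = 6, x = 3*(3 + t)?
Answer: 441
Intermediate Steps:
x = 0 (x = 3*(3 - 3) = 3*0 = 0)
Y = 15 (Y = -3 + 9*(4 - 1*2) = -3 + 9*(4 - 2) = -3 + 9*2 = -3 + 18 = 15)
(R(1, x) + Y)² = (6 + 15)² = 21² = 441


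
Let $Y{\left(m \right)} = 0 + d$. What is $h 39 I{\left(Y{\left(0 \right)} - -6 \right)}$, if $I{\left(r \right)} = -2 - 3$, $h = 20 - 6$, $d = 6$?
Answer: $-2730$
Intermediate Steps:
$Y{\left(m \right)} = 6$ ($Y{\left(m \right)} = 0 + 6 = 6$)
$h = 14$
$I{\left(r \right)} = -5$
$h 39 I{\left(Y{\left(0 \right)} - -6 \right)} = 14 \cdot 39 \left(-5\right) = 546 \left(-5\right) = -2730$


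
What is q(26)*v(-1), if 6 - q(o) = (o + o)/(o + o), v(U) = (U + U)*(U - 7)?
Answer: 80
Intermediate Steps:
v(U) = 2*U*(-7 + U) (v(U) = (2*U)*(-7 + U) = 2*U*(-7 + U))
q(o) = 5 (q(o) = 6 - (o + o)/(o + o) = 6 - 2*o/(2*o) = 6 - 2*o*1/(2*o) = 6 - 1*1 = 6 - 1 = 5)
q(26)*v(-1) = 5*(2*(-1)*(-7 - 1)) = 5*(2*(-1)*(-8)) = 5*16 = 80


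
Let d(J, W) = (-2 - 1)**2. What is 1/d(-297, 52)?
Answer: 1/9 ≈ 0.11111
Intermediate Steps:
d(J, W) = 9 (d(J, W) = (-3)**2 = 9)
1/d(-297, 52) = 1/9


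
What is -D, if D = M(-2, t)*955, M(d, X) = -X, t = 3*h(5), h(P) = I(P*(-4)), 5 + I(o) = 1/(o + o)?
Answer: -115173/8 ≈ -14397.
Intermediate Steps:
I(o) = -5 + 1/(2*o) (I(o) = -5 + 1/(o + o) = -5 + 1/(2*o))
h(P) = -5 - 1/(8*P) (h(P) = -5 + 1/(2*((P*(-4)))) = -5 + 1/(2*((-4*P))) = -5 + (-1/(4*P))/2 = -5 - 1/(8*P))
t = -603/40 (t = 3*(-5 - ⅛/5) = 3*(-5 - ⅛*⅕) = 3*(-5 - 1/40) = 3*(-201/40) = -603/40 ≈ -15.075)
D = 115173/8 (D = -1*(-603/40)*955 = (603/40)*955 = 115173/8 ≈ 14397.)
-D = -1*115173/8 = -115173/8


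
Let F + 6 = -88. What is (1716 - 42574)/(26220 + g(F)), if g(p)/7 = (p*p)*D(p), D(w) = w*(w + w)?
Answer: -20429/546537382 ≈ -3.7379e-5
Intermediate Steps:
D(w) = 2*w² (D(w) = w*(2*w) = 2*w²)
F = -94 (F = -6 - 88 = -94)
g(p) = 14*p⁴ (g(p) = 7*((p*p)*(2*p²)) = 7*(p²*(2*p²)) = 7*(2*p⁴) = 14*p⁴)
(1716 - 42574)/(26220 + g(F)) = (1716 - 42574)/(26220 + 14*(-94)⁴) = -40858/(26220 + 14*78074896) = -40858/(26220 + 1093048544) = -40858/1093074764 = -40858*1/1093074764 = -20429/546537382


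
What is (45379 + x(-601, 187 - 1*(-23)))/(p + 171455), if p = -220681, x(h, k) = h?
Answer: -22389/24613 ≈ -0.90964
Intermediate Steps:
(45379 + x(-601, 187 - 1*(-23)))/(p + 171455) = (45379 - 601)/(-220681 + 171455) = 44778/(-49226) = 44778*(-1/49226) = -22389/24613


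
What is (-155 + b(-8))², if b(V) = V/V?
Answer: 23716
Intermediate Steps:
b(V) = 1
(-155 + b(-8))² = (-155 + 1)² = (-154)² = 23716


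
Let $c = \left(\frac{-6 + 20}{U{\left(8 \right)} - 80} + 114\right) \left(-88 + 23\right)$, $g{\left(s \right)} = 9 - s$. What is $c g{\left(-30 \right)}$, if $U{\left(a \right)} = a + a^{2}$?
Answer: $- \frac{1138215}{4} \approx -2.8455 \cdot 10^{5}$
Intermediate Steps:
$c = - \frac{29185}{4}$ ($c = \left(\frac{-6 + 20}{8 \left(1 + 8\right) - 80} + 114\right) \left(-88 + 23\right) = \left(\frac{14}{8 \cdot 9 - 80} + 114\right) \left(-65\right) = \left(\frac{14}{72 - 80} + 114\right) \left(-65\right) = \left(\frac{14}{-8} + 114\right) \left(-65\right) = \left(14 \left(- \frac{1}{8}\right) + 114\right) \left(-65\right) = \left(- \frac{7}{4} + 114\right) \left(-65\right) = \frac{449}{4} \left(-65\right) = - \frac{29185}{4} \approx -7296.3$)
$c g{\left(-30 \right)} = - \frac{29185 \left(9 - -30\right)}{4} = - \frac{29185 \left(9 + 30\right)}{4} = \left(- \frac{29185}{4}\right) 39 = - \frac{1138215}{4}$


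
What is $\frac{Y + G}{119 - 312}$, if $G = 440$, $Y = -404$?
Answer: $- \frac{36}{193} \approx -0.18653$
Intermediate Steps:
$\frac{Y + G}{119 - 312} = \frac{-404 + 440}{119 - 312} = \frac{36}{-193} = 36 \left(- \frac{1}{193}\right) = - \frac{36}{193}$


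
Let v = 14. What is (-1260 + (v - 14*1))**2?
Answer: 1587600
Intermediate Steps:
(-1260 + (v - 14*1))**2 = (-1260 + (14 - 14*1))**2 = (-1260 + (14 - 14))**2 = (-1260 + 0)**2 = (-1260)**2 = 1587600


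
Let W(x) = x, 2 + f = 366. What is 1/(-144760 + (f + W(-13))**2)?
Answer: -1/21559 ≈ -4.6384e-5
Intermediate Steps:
f = 364 (f = -2 + 366 = 364)
1/(-144760 + (f + W(-13))**2) = 1/(-144760 + (364 - 13)**2) = 1/(-144760 + 351**2) = 1/(-144760 + 123201) = 1/(-21559) = -1/21559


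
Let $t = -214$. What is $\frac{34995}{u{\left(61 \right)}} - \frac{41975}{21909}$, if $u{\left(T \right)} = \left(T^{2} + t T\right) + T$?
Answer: $- \frac{1155897655}{203140248} \approx -5.6901$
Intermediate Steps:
$u{\left(T \right)} = T^{2} - 213 T$ ($u{\left(T \right)} = \left(T^{2} - 214 T\right) + T = T^{2} - 213 T$)
$\frac{34995}{u{\left(61 \right)}} - \frac{41975}{21909} = \frac{34995}{61 \left(-213 + 61\right)} - \frac{41975}{21909} = \frac{34995}{61 \left(-152\right)} - \frac{41975}{21909} = \frac{34995}{-9272} - \frac{41975}{21909} = 34995 \left(- \frac{1}{9272}\right) - \frac{41975}{21909} = - \frac{34995}{9272} - \frac{41975}{21909} = - \frac{1155897655}{203140248}$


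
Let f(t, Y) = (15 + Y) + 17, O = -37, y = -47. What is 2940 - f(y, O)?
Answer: 2945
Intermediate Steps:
f(t, Y) = 32 + Y
2940 - f(y, O) = 2940 - (32 - 37) = 2940 - 1*(-5) = 2940 + 5 = 2945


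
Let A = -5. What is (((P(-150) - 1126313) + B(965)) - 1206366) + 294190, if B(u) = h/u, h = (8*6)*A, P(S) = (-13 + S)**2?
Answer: -388300608/193 ≈ -2.0119e+6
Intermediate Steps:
h = -240 (h = (8*6)*(-5) = 48*(-5) = -240)
B(u) = -240/u
(((P(-150) - 1126313) + B(965)) - 1206366) + 294190 = ((((-13 - 150)**2 - 1126313) - 240/965) - 1206366) + 294190 = ((((-163)**2 - 1126313) - 240*1/965) - 1206366) + 294190 = (((26569 - 1126313) - 48/193) - 1206366) + 294190 = ((-1099744 - 48/193) - 1206366) + 294190 = (-212250640/193 - 1206366) + 294190 = -445079278/193 + 294190 = -388300608/193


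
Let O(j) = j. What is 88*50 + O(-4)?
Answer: 4396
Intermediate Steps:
88*50 + O(-4) = 88*50 - 4 = 4400 - 4 = 4396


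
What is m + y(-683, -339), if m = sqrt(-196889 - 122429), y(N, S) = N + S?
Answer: -1022 + I*sqrt(319318) ≈ -1022.0 + 565.08*I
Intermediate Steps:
m = I*sqrt(319318) (m = sqrt(-319318) = I*sqrt(319318) ≈ 565.08*I)
m + y(-683, -339) = I*sqrt(319318) + (-683 - 339) = I*sqrt(319318) - 1022 = -1022 + I*sqrt(319318)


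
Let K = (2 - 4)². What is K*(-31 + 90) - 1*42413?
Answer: -42177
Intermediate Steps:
K = 4 (K = (-2)² = 4)
K*(-31 + 90) - 1*42413 = 4*(-31 + 90) - 1*42413 = 4*59 - 42413 = 236 - 42413 = -42177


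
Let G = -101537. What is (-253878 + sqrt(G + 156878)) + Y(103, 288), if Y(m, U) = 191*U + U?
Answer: -198582 + 3*sqrt(6149) ≈ -1.9835e+5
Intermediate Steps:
Y(m, U) = 192*U
(-253878 + sqrt(G + 156878)) + Y(103, 288) = (-253878 + sqrt(-101537 + 156878)) + 192*288 = (-253878 + sqrt(55341)) + 55296 = (-253878 + 3*sqrt(6149)) + 55296 = -198582 + 3*sqrt(6149)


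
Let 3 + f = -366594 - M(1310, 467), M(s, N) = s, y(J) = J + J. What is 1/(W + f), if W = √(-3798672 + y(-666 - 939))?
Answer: -367907/135359362531 - I*√3801882/135359362531 ≈ -2.718e-6 - 1.4405e-8*I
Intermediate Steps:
y(J) = 2*J
W = I*√3801882 (W = √(-3798672 + 2*(-666 - 939)) = √(-3798672 + 2*(-1605)) = √(-3798672 - 3210) = √(-3801882) = I*√3801882 ≈ 1949.8*I)
f = -367907 (f = -3 + (-366594 - 1*1310) = -3 + (-366594 - 1310) = -3 - 367904 = -367907)
1/(W + f) = 1/(I*√3801882 - 367907) = 1/(-367907 + I*√3801882)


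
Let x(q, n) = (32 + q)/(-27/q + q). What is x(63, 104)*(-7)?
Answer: -4655/438 ≈ -10.628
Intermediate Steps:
x(q, n) = (32 + q)/(q - 27/q)
x(63, 104)*(-7) = (63*(32 + 63)/(-27 + 63**2))*(-7) = (63*95/(-27 + 3969))*(-7) = (63*95/3942)*(-7) = (63*(1/3942)*95)*(-7) = (665/438)*(-7) = -4655/438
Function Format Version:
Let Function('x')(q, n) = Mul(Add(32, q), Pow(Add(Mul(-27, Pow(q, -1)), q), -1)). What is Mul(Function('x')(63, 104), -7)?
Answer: Rational(-4655, 438) ≈ -10.628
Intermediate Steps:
Function('x')(q, n) = Mul(Pow(Add(q, Mul(-27, Pow(q, -1))), -1), Add(32, q)) (Function('x')(q, n) = Mul(Add(32, q), Pow(Add(q, Mul(-27, Pow(q, -1))), -1)) = Mul(Pow(Add(q, Mul(-27, Pow(q, -1))), -1), Add(32, q)))
Mul(Function('x')(63, 104), -7) = Mul(Mul(63, Pow(Add(-27, Pow(63, 2)), -1), Add(32, 63)), -7) = Mul(Mul(63, Pow(Add(-27, 3969), -1), 95), -7) = Mul(Mul(63, Pow(3942, -1), 95), -7) = Mul(Mul(63, Rational(1, 3942), 95), -7) = Mul(Rational(665, 438), -7) = Rational(-4655, 438)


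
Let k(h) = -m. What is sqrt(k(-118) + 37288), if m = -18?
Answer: sqrt(37306) ≈ 193.15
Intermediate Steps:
k(h) = 18 (k(h) = -1*(-18) = 18)
sqrt(k(-118) + 37288) = sqrt(18 + 37288) = sqrt(37306)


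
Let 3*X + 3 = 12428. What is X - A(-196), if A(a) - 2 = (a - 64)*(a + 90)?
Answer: -70261/3 ≈ -23420.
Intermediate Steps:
A(a) = 2 + (-64 + a)*(90 + a) (A(a) = 2 + (a - 64)*(a + 90) = 2 + (-64 + a)*(90 + a))
X = 12425/3 (X = -1 + (1/3)*12428 = -1 + 12428/3 = 12425/3 ≈ 4141.7)
X - A(-196) = 12425/3 - (-5758 + (-196)**2 + 26*(-196)) = 12425/3 - (-5758 + 38416 - 5096) = 12425/3 - 1*27562 = 12425/3 - 27562 = -70261/3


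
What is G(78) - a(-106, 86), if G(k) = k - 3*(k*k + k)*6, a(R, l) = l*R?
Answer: -101722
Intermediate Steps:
a(R, l) = R*l
G(k) = -18*k² - 17*k (G(k) = k - 3*(k² + k)*6 = k - 3*(k + k²)*6 = k + (-3*k - 3*k²)*6 = k + (-18*k - 18*k²) = -18*k² - 17*k)
G(78) - a(-106, 86) = -1*78*(17 + 18*78) - (-106)*86 = -1*78*(17 + 1404) - 1*(-9116) = -1*78*1421 + 9116 = -110838 + 9116 = -101722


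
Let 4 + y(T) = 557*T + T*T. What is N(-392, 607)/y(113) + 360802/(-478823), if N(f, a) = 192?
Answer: -13611471098/18124887019 ≈ -0.75098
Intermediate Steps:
y(T) = -4 + T² + 557*T (y(T) = -4 + (557*T + T*T) = -4 + (557*T + T²) = -4 + (T² + 557*T) = -4 + T² + 557*T)
N(-392, 607)/y(113) + 360802/(-478823) = 192/(-4 + 113² + 557*113) + 360802/(-478823) = 192/(-4 + 12769 + 62941) + 360802*(-1/478823) = 192/75706 - 360802/478823 = 192*(1/75706) - 360802/478823 = 96/37853 - 360802/478823 = -13611471098/18124887019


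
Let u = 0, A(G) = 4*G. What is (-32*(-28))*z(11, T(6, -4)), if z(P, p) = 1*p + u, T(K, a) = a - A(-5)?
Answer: 14336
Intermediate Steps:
T(K, a) = 20 + a (T(K, a) = a - 4*(-5) = a - 1*(-20) = a + 20 = 20 + a)
z(P, p) = p (z(P, p) = 1*p + 0 = p + 0 = p)
(-32*(-28))*z(11, T(6, -4)) = (-32*(-28))*(20 - 4) = 896*16 = 14336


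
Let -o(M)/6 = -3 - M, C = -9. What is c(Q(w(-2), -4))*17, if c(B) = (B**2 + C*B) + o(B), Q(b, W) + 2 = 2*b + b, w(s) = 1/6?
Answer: 1683/4 ≈ 420.75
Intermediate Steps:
w(s) = 1/6
Q(b, W) = -2 + 3*b (Q(b, W) = -2 + (2*b + b) = -2 + 3*b)
o(M) = 18 + 6*M (o(M) = -6*(-3 - M) = 18 + 6*M)
c(B) = 18 + B**2 - 3*B (c(B) = (B**2 - 9*B) + (18 + 6*B) = 18 + B**2 - 3*B)
c(Q(w(-2), -4))*17 = (18 + (-2 + 3*(1/6))**2 - 3*(-2 + 3*(1/6)))*17 = (18 + (-2 + 1/2)**2 - 3*(-2 + 1/2))*17 = (18 + (-3/2)**2 - 3*(-3/2))*17 = (18 + 9/4 + 9/2)*17 = (99/4)*17 = 1683/4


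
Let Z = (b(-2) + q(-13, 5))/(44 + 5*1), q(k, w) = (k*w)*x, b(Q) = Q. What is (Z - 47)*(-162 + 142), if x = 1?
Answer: 47400/49 ≈ 967.35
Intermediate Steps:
q(k, w) = k*w (q(k, w) = (k*w)*1 = k*w)
Z = -67/49 (Z = (-2 - 13*5)/(44 + 5*1) = (-2 - 65)/(44 + 5) = -67/49 ≈ -1.3673)
(Z - 47)*(-162 + 142) = (-67/49 - 47)*(-162 + 142) = -2370/49*(-20) = 47400/49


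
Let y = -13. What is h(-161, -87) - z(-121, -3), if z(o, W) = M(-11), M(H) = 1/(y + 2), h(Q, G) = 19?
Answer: 210/11 ≈ 19.091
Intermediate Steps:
M(H) = -1/11 (M(H) = 1/(-13 + 2) = 1/(-11) = -1/11)
z(o, W) = -1/11
h(-161, -87) - z(-121, -3) = 19 - 1*(-1/11) = 19 + 1/11 = 210/11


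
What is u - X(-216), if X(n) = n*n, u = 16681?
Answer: -29975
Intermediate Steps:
X(n) = n**2
u - X(-216) = 16681 - 1*(-216)**2 = 16681 - 1*46656 = 16681 - 46656 = -29975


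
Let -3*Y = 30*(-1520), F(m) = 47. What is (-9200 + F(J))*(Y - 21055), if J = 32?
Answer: 53590815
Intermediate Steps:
Y = 15200 (Y = -10*(-1520) = -1/3*(-45600) = 15200)
(-9200 + F(J))*(Y - 21055) = (-9200 + 47)*(15200 - 21055) = -9153*(-5855) = 53590815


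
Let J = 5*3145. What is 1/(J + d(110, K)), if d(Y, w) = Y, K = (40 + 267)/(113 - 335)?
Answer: 1/15835 ≈ 6.3151e-5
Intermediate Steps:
K = -307/222 (K = 307/(-222) = 307*(-1/222) = -307/222 ≈ -1.3829)
J = 15725
1/(J + d(110, K)) = 1/(15725 + 110) = 1/15835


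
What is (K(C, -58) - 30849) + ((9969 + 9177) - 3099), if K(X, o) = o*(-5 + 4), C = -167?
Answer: -14744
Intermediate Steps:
K(X, o) = -o (K(X, o) = o*(-1) = -o)
(K(C, -58) - 30849) + ((9969 + 9177) - 3099) = (-1*(-58) - 30849) + ((9969 + 9177) - 3099) = (58 - 30849) + (19146 - 3099) = -30791 + 16047 = -14744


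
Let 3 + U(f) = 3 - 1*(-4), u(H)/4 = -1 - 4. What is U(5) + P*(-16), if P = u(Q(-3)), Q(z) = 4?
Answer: 324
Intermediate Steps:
u(H) = -20 (u(H) = 4*(-1 - 4) = 4*(-5) = -20)
P = -20
U(f) = 4 (U(f) = -3 + (3 - 1*(-4)) = -3 + (3 + 4) = -3 + 7 = 4)
U(5) + P*(-16) = 4 - 20*(-16) = 4 + 320 = 324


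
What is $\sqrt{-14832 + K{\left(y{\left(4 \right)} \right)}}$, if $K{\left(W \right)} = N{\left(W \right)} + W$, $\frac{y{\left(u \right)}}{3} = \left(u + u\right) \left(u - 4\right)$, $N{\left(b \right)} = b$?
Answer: $12 i \sqrt{103} \approx 121.79 i$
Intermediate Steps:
$y{\left(u \right)} = 6 u \left(-4 + u\right)$ ($y{\left(u \right)} = 3 \left(u + u\right) \left(u - 4\right) = 3 \cdot 2 u \left(-4 + u\right) = 6 u \left(-4 + u\right)$)
$K{\left(W \right)} = 2 W$ ($K{\left(W \right)} = W + W = 2 W$)
$\sqrt{-14832 + K{\left(y{\left(4 \right)} \right)}} = \sqrt{-14832 + 2 \cdot 6 \cdot 4 \left(-4 + 4\right)} = \sqrt{-14832 + 2 \cdot 6 \cdot 4 \cdot 0} = \sqrt{-14832 + 2 \cdot 0} = \sqrt{-14832 + 0} = \sqrt{-14832} = 12 i \sqrt{103}$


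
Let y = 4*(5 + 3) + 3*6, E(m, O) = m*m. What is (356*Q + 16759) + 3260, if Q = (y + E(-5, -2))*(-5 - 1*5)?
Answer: -246981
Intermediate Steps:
E(m, O) = m²
y = 50 (y = 4*8 + 18 = 32 + 18 = 50)
Q = -750 (Q = (50 + (-5)²)*(-5 - 1*5) = (50 + 25)*(-5 - 5) = 75*(-10) = -750)
(356*Q + 16759) + 3260 = (356*(-750) + 16759) + 3260 = (-267000 + 16759) + 3260 = -250241 + 3260 = -246981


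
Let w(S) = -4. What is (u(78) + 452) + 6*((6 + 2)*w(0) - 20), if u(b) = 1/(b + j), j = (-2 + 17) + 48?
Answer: 19741/141 ≈ 140.01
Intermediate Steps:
j = 63 (j = 15 + 48 = 63)
u(b) = 1/(63 + b) (u(b) = 1/(b + 63) = 1/(63 + b))
(u(78) + 452) + 6*((6 + 2)*w(0) - 20) = (1/(63 + 78) + 452) + 6*((6 + 2)*(-4) - 20) = (1/141 + 452) + 6*(8*(-4) - 20) = (1/141 + 452) + 6*(-32 - 20) = 63733/141 + 6*(-52) = 63733/141 - 312 = 19741/141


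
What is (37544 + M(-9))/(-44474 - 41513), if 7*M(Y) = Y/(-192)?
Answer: -1529065/3502016 ≈ -0.43662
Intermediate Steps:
M(Y) = -Y/1344 (M(Y) = (Y/(-192))/7 = (Y*(-1/192))/7 = (-Y/192)/7 = -Y/1344)
(37544 + M(-9))/(-44474 - 41513) = (37544 - 1/1344*(-9))/(-44474 - 41513) = (37544 + 3/448)/(-85987) = (16819715/448)*(-1/85987) = -1529065/3502016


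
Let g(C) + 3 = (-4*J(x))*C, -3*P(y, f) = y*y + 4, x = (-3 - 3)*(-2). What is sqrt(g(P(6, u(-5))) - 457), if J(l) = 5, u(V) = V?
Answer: 2*I*sqrt(435)/3 ≈ 13.904*I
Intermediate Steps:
x = 12 (x = -6*(-2) = 12)
P(y, f) = -4/3 - y**2/3 (P(y, f) = -(y*y + 4)/3 = -(y**2 + 4)/3 = -(4 + y**2)/3 = -4/3 - y**2/3)
g(C) = -3 - 20*C (g(C) = -3 + (-4*5)*C = -3 - 20*C)
sqrt(g(P(6, u(-5))) - 457) = sqrt((-3 - 20*(-4/3 - 1/3*6**2)) - 457) = sqrt((-3 - 20*(-4/3 - 1/3*36)) - 457) = sqrt((-3 - 20*(-4/3 - 12)) - 457) = sqrt((-3 - 20*(-40/3)) - 457) = sqrt((-3 + 800/3) - 457) = sqrt(791/3 - 457) = sqrt(-580/3) = 2*I*sqrt(435)/3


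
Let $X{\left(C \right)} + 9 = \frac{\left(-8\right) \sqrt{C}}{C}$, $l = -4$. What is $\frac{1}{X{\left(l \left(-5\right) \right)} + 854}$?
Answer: $\frac{4225}{3570109} + \frac{4 \sqrt{5}}{3570109} \approx 0.0011859$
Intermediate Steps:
$X{\left(C \right)} = -9 - \frac{8}{\sqrt{C}}$ ($X{\left(C \right)} = -9 + \frac{\left(-8\right) \sqrt{C}}{C} = -9 - \frac{8}{\sqrt{C}}$)
$\frac{1}{X{\left(l \left(-5\right) \right)} + 854} = \frac{1}{\left(-9 - \frac{8}{2 \sqrt{5}}\right) + 854} = \frac{1}{\left(-9 - 8 \frac{\sqrt{5}}{10}\right) + 854} = \frac{1}{\left(-9 - \frac{4 \sqrt{5}}{5}\right) + 854} = \frac{1}{845 - \frac{4 \sqrt{5}}{5}}$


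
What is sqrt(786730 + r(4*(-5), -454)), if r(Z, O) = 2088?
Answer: sqrt(788818) ≈ 888.15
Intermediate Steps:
sqrt(786730 + r(4*(-5), -454)) = sqrt(786730 + 2088) = sqrt(788818)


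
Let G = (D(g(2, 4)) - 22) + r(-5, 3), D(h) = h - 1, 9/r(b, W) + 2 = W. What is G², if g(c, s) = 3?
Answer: 121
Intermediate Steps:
r(b, W) = 9/(-2 + W)
D(h) = -1 + h
G = -11 (G = ((-1 + 3) - 22) + 9/(-2 + 3) = (2 - 22) + 9/1 = -20 + 9*1 = -20 + 9 = -11)
G² = (-11)² = 121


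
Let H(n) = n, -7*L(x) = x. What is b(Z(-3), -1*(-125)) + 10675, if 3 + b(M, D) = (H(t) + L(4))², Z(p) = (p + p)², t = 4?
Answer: 523504/49 ≈ 10684.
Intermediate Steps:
L(x) = -x/7
Z(p) = 4*p² (Z(p) = (2*p)² = 4*p²)
b(M, D) = 429/49 (b(M, D) = -3 + (4 - ⅐*4)² = -3 + (4 - 4/7)² = -3 + (24/7)² = -3 + 576/49 = 429/49)
b(Z(-3), -1*(-125)) + 10675 = 429/49 + 10675 = 523504/49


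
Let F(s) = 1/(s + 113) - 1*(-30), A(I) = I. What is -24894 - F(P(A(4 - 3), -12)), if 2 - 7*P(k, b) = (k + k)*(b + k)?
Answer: -20313067/815 ≈ -24924.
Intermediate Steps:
P(k, b) = 2/7 - 2*k*(b + k)/7 (P(k, b) = 2/7 - (k + k)*(b + k)/7 = 2/7 - 2*k*(b + k)/7)
F(s) = 30 + 1/(113 + s) (F(s) = 1/(113 + s) + 30 = 30 + 1/(113 + s))
-24894 - F(P(A(4 - 3), -12)) = -24894 - (3391 + 30*(2/7 - 2*(4 - 3)²/7 - 2/7*(-12)*(4 - 3)))/(113 + (2/7 - 2*(4 - 3)²/7 - 2/7*(-12)*(4 - 3))) = -24894 - (3391 + 30*(2/7 - 2/7*1² - 2/7*(-12)*1))/(113 + (2/7 - 2/7*1² - 2/7*(-12)*1)) = -24894 - (3391 + 30*(2/7 - 2/7*1 + 24/7))/(113 + (2/7 - 2/7*1 + 24/7)) = -24894 - (3391 + 30*(2/7 - 2/7 + 24/7))/(113 + (2/7 - 2/7 + 24/7)) = -24894 - (3391 + 30*(24/7))/(113 + 24/7) = -24894 - (3391 + 720/7)/815/7 = -24894 - 7*24457/(815*7) = -24894 - 1*24457/815 = -24894 - 24457/815 = -20313067/815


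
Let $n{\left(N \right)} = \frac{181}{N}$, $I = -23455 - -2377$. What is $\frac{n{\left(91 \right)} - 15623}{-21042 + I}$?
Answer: $\frac{177689}{479115} \approx 0.37087$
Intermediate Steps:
$I = -21078$ ($I = -23455 + 2377 = -21078$)
$\frac{n{\left(91 \right)} - 15623}{-21042 + I} = \frac{\frac{181}{91} - 15623}{-21042 - 21078} = \frac{181 \cdot \frac{1}{91} - 15623}{-42120} = \left(\frac{181}{91} - 15623\right) \left(- \frac{1}{42120}\right) = \left(- \frac{1421512}{91}\right) \left(- \frac{1}{42120}\right) = \frac{177689}{479115}$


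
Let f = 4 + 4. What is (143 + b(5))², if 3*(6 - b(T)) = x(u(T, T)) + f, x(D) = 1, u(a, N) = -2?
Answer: 21316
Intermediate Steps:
f = 8
b(T) = 3 (b(T) = 6 - (1 + 8)/3 = 6 - ⅓*9 = 6 - 3 = 3)
(143 + b(5))² = (143 + 3)² = 146² = 21316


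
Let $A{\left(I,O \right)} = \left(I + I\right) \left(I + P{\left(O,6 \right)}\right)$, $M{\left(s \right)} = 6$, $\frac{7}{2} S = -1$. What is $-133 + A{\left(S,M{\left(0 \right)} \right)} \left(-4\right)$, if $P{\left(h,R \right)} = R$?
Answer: $- \frac{5877}{49} \approx -119.94$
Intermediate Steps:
$S = - \frac{2}{7}$ ($S = \frac{2}{7} \left(-1\right) = - \frac{2}{7} \approx -0.28571$)
$A{\left(I,O \right)} = 2 I \left(6 + I\right)$ ($A{\left(I,O \right)} = \left(I + I\right) \left(I + 6\right) = 2 I \left(6 + I\right)$)
$-133 + A{\left(S,M{\left(0 \right)} \right)} \left(-4\right) = -133 + 2 \left(- \frac{2}{7}\right) \left(6 - \frac{2}{7}\right) \left(-4\right) = -133 + 2 \left(- \frac{2}{7}\right) \frac{40}{7} \left(-4\right) = -133 - - \frac{640}{49} = -133 + \frac{640}{49} = - \frac{5877}{49}$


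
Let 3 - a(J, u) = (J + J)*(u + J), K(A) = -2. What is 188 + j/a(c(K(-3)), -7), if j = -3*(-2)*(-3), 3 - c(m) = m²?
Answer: 2462/13 ≈ 189.38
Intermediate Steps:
c(m) = 3 - m²
j = -18 (j = 6*(-3) = -18)
a(J, u) = 3 - 2*J*(J + u) (a(J, u) = 3 - (J + J)*(u + J) = 3 - 2*J*(J + u))
188 + j/a(c(K(-3)), -7) = 188 - 18/(3 - 2*(3 - 1*(-2)²)² - 2*(3 - 1*(-2)²)*(-7)) = 188 - 18/(3 - 2*(3 - 1*4)² - 2*(3 - 1*4)*(-7)) = 188 - 18/(3 - 2*(3 - 4)² - 2*(3 - 4)*(-7)) = 188 - 18/(3 - 2*(-1)² - 2*(-1)*(-7)) = 188 - 18/(3 - 2*1 - 14) = 188 - 18/(3 - 2 - 14) = 188 - 18/(-13) = 188 - 18*(-1/13) = 188 + 18/13 = 2462/13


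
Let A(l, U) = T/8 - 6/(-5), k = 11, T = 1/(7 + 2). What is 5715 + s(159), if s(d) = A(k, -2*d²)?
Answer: 2057837/360 ≈ 5716.2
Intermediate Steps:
T = ⅑ (T = 1/9 = ⅑ ≈ 0.11111)
A(l, U) = 437/360 (A(l, U) = (⅑)/8 - 6/(-5) = (⅑)*(⅛) - 6*(-⅕) = 1/72 + 6/5 = 437/360)
s(d) = 437/360
5715 + s(159) = 5715 + 437/360 = 2057837/360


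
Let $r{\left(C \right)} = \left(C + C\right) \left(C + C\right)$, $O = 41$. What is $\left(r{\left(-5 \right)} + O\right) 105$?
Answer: $14805$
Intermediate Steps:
$r{\left(C \right)} = 4 C^{2}$ ($r{\left(C \right)} = 2 C 2 C = 4 C^{2}$)
$\left(r{\left(-5 \right)} + O\right) 105 = \left(4 \left(-5\right)^{2} + 41\right) 105 = \left(4 \cdot 25 + 41\right) 105 = \left(100 + 41\right) 105 = 141 \cdot 105 = 14805$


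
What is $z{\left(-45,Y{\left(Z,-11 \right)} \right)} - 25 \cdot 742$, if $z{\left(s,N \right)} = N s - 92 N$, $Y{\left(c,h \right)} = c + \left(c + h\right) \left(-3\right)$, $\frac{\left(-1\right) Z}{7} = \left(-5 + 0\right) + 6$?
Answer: $-24989$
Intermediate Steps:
$Z = -7$ ($Z = - 7 \left(\left(-5 + 0\right) + 6\right) = - 7 \left(-5 + 6\right) = \left(-7\right) 1 = -7$)
$Y{\left(c,h \right)} = - 3 h - 2 c$ ($Y{\left(c,h \right)} = c - \left(3 c + 3 h\right) = - 3 h - 2 c$)
$z{\left(s,N \right)} = - 92 N + N s$
$z{\left(-45,Y{\left(Z,-11 \right)} \right)} - 25 \cdot 742 = \left(\left(-3\right) \left(-11\right) - -14\right) \left(-92 - 45\right) - 25 \cdot 742 = \left(33 + 14\right) \left(-137\right) - 18550 = 47 \left(-137\right) - 18550 = -6439 - 18550 = -24989$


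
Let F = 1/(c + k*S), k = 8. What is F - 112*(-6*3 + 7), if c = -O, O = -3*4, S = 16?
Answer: 172481/140 ≈ 1232.0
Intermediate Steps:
O = -12
c = 12 (c = -1*(-12) = 12)
F = 1/140 (F = 1/(12 + 8*16) = 1/(12 + 128) = 1/140 ≈ 0.0071429)
F - 112*(-6*3 + 7) = 1/140 - 112*(-6*3 + 7) = 1/140 - 112*(-18 + 7) = 1/140 - 112*(-11) = 1/140 + 1232 = 172481/140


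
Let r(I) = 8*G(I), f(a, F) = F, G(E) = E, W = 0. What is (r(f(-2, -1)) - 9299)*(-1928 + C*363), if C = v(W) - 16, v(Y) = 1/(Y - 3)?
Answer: 73125099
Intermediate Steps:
v(Y) = 1/(-3 + Y)
C = -49/3 (C = 1/(-3 + 0) - 16 = 1/(-3) - 16 = -⅓ - 16 = -49/3 ≈ -16.333)
r(I) = 8*I
(r(f(-2, -1)) - 9299)*(-1928 + C*363) = (8*(-1) - 9299)*(-1928 - 49/3*363) = (-8 - 9299)*(-1928 - 5929) = -9307*(-7857) = 73125099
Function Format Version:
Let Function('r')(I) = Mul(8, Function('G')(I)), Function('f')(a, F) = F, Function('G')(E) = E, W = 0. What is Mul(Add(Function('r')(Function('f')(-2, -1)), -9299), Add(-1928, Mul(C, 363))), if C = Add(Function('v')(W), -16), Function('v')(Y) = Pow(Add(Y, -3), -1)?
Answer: 73125099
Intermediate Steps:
Function('v')(Y) = Pow(Add(-3, Y), -1)
C = Rational(-49, 3) (C = Add(Pow(Add(-3, 0), -1), -16) = Add(Pow(-3, -1), -16) = Add(Rational(-1, 3), -16) = Rational(-49, 3) ≈ -16.333)
Function('r')(I) = Mul(8, I)
Mul(Add(Function('r')(Function('f')(-2, -1)), -9299), Add(-1928, Mul(C, 363))) = Mul(Add(Mul(8, -1), -9299), Add(-1928, Mul(Rational(-49, 3), 363))) = Mul(Add(-8, -9299), Add(-1928, -5929)) = Mul(-9307, -7857) = 73125099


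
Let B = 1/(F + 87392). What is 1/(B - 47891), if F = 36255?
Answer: -123647/5921578476 ≈ -2.0881e-5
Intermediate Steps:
B = 1/123647 (B = 1/(36255 + 87392) = 1/123647 ≈ 8.0875e-6)
1/(B - 47891) = 1/(1/123647 - 47891) = 1/(-5921578476/123647) = -123647/5921578476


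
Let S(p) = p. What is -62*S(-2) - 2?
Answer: 122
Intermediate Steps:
-62*S(-2) - 2 = -62*(-2) - 2 = 124 - 2 = 122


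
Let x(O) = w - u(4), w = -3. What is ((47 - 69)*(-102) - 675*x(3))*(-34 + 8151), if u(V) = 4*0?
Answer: 34651473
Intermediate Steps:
u(V) = 0
x(O) = -3 (x(O) = -3 - 1*0 = -3 + 0 = -3)
((47 - 69)*(-102) - 675*x(3))*(-34 + 8151) = ((47 - 69)*(-102) - 675*(-3))*(-34 + 8151) = (-22*(-102) + 2025)*8117 = (2244 + 2025)*8117 = 4269*8117 = 34651473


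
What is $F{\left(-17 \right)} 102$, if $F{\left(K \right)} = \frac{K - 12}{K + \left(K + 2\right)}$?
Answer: $\frac{1479}{16} \approx 92.438$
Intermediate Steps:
$F{\left(K \right)} = \frac{-12 + K}{2 + 2 K}$ ($F{\left(K \right)} = \frac{-12 + K}{K + \left(2 + K\right)} = \frac{-12 + K}{2 + 2 K}$)
$F{\left(-17 \right)} 102 = \frac{-12 - 17}{2 \left(1 - 17\right)} 102 = \frac{1}{2} \frac{1}{-16} \left(-29\right) 102 = \frac{1}{2} \left(- \frac{1}{16}\right) \left(-29\right) 102 = \frac{29}{32} \cdot 102 = \frac{1479}{16}$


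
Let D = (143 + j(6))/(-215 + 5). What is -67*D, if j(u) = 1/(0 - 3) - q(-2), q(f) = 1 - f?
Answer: 28073/630 ≈ 44.560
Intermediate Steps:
j(u) = -10/3 (j(u) = 1/(0 - 3) - (1 - 1*(-2)) = 1/(-3) - (1 + 2) = -1/3 - 1*3 = -1/3 - 3 = -10/3)
D = -419/630 (D = (143 - 10/3)/(-215 + 5) = (419/3)/(-210) = (419/3)*(-1/210) = -419/630 ≈ -0.66508)
-67*D = -67*(-419/630) = 28073/630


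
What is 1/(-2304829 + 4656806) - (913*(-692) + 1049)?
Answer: 1483502436820/2351977 ≈ 6.3075e+5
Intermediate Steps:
1/(-2304829 + 4656806) - (913*(-692) + 1049) = 1/2351977 - (-631796 + 1049) = 1/2351977 - 1*(-630747) = 1/2351977 + 630747 = 1483502436820/2351977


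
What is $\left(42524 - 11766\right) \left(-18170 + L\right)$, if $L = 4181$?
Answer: $-430273662$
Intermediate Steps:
$\left(42524 - 11766\right) \left(-18170 + L\right) = \left(42524 - 11766\right) \left(-18170 + 4181\right) = 30758 \left(-13989\right) = -430273662$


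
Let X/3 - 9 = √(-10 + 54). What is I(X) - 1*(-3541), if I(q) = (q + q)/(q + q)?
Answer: 3542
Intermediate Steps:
X = 27 + 6*√11 (X = 27 + 3*√(-10 + 54) = 27 + 3*√44 = 27 + 3*(2*√11) = 27 + 6*√11 ≈ 46.900)
I(q) = 1 (I(q) = (2*q)/((2*q)) = (2*q)*(1/(2*q)) = 1)
I(X) - 1*(-3541) = 1 - 1*(-3541) = 1 + 3541 = 3542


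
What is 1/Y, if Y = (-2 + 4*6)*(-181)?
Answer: -1/3982 ≈ -0.00025113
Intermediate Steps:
Y = -3982 (Y = (-2 + 24)*(-181) = 22*(-181) = -3982)
1/Y = 1/(-3982) = -1/3982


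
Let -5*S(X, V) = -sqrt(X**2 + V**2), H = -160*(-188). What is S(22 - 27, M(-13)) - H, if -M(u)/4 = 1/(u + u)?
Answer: -30080 + sqrt(4229)/65 ≈ -30079.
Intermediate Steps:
M(u) = -2/u (M(u) = -4/(u + u) = -4*1/(2*u) = -2/u)
H = 30080
S(X, V) = sqrt(V**2 + X**2)/5 (S(X, V) = -(-1)*sqrt(X**2 + V**2)/5 = -(-1)*sqrt(V**2 + X**2)/5 = sqrt(V**2 + X**2)/5)
S(22 - 27, M(-13)) - H = sqrt((-2/(-13))**2 + (22 - 27)**2)/5 - 1*30080 = sqrt((-2*(-1/13))**2 + (-5)**2)/5 - 30080 = sqrt((2/13)**2 + 25)/5 - 30080 = sqrt(4/169 + 25)/5 - 30080 = sqrt(4229/169)/5 - 30080 = (sqrt(4229)/13)/5 - 30080 = sqrt(4229)/65 - 30080 = -30080 + sqrt(4229)/65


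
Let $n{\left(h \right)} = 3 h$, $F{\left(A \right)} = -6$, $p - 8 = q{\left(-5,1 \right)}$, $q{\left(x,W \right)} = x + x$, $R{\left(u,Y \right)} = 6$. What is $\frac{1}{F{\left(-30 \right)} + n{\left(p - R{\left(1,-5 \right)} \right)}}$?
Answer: $- \frac{1}{30} \approx -0.033333$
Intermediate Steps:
$q{\left(x,W \right)} = 2 x$
$p = -2$ ($p = 8 + 2 \left(-5\right) = 8 - 10 = -2$)
$\frac{1}{F{\left(-30 \right)} + n{\left(p - R{\left(1,-5 \right)} \right)}} = \frac{1}{-6 + 3 \left(-2 - 6\right)} = \frac{1}{-6 + 3 \left(-8\right)} = \frac{1}{-6 - 24} = \frac{1}{-30} = - \frac{1}{30}$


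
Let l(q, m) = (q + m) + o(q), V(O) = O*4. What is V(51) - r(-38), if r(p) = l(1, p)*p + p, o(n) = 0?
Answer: -1164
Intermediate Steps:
V(O) = 4*O
l(q, m) = m + q (l(q, m) = (q + m) + 0 = (m + q) + 0 = m + q)
r(p) = p + p*(1 + p) (r(p) = (p + 1)*p + p = (1 + p)*p + p = p*(1 + p) + p = p + p*(1 + p))
V(51) - r(-38) = 4*51 - (-38)*(2 - 38) = 204 - (-38)*(-36) = 204 - 1*1368 = 204 - 1368 = -1164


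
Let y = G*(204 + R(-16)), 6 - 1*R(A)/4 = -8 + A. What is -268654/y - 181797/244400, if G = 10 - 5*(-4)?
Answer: -1685652611/59389200 ≈ -28.383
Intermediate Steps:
R(A) = 56 - 4*A (R(A) = 24 - 4*(-8 + A) = 24 + (32 - 4*A) = 56 - 4*A)
G = 30 (G = 10 + 20 = 30)
y = 9720 (y = 30*(204 + (56 - 4*(-16))) = 30*(204 + (56 + 64)) = 30*(204 + 120) = 30*324 = 9720)
-268654/y - 181797/244400 = -268654/9720 - 181797/244400 = -268654*1/9720 - 181797*1/244400 = -134327/4860 - 181797/244400 = -1685652611/59389200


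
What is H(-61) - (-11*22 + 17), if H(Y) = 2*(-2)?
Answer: 221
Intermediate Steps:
H(Y) = -4
H(-61) - (-11*22 + 17) = -4 - (-11*22 + 17) = -4 - (-242 + 17) = -4 - 1*(-225) = -4 + 225 = 221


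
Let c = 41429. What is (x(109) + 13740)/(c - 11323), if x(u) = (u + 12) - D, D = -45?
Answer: 6953/15053 ≈ 0.46190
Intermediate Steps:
x(u) = 57 + u (x(u) = (u + 12) - 1*(-45) = (12 + u) + 45 = 57 + u)
(x(109) + 13740)/(c - 11323) = ((57 + 109) + 13740)/(41429 - 11323) = (166 + 13740)/30106 = 13906*(1/30106) = 6953/15053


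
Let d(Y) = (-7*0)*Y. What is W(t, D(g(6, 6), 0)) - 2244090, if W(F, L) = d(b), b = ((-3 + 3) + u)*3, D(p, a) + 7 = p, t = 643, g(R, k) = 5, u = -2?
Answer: -2244090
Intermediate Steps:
D(p, a) = -7 + p
b = -6 (b = ((-3 + 3) - 2)*3 = (0 - 2)*3 = -2*3 = -6)
d(Y) = 0 (d(Y) = 0*Y = 0)
W(F, L) = 0
W(t, D(g(6, 6), 0)) - 2244090 = 0 - 2244090 = -2244090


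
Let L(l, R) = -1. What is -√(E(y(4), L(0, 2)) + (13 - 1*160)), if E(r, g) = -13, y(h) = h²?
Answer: -4*I*√10 ≈ -12.649*I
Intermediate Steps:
-√(E(y(4), L(0, 2)) + (13 - 1*160)) = -√(-13 + (13 - 1*160)) = -√(-13 + (13 - 160)) = -√(-13 - 147) = -√(-160) = -4*I*√10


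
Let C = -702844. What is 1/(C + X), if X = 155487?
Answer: -1/547357 ≈ -1.8270e-6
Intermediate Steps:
1/(C + X) = 1/(-702844 + 155487) = 1/(-547357) = -1/547357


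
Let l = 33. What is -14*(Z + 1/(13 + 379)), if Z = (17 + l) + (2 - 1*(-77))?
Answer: -50569/28 ≈ -1806.0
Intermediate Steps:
Z = 129 (Z = (17 + 33) + (2 - 1*(-77)) = 50 + (2 + 77) = 50 + 79 = 129)
-14*(Z + 1/(13 + 379)) = -14*(129 + 1/(13 + 379)) = -14*(129 + 1/392) = -14*50569/392 = -50569/28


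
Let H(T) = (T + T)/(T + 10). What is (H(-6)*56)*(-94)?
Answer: 15792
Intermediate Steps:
H(T) = 2*T/(10 + T) (H(T) = (2*T)/(10 + T) = 2*T/(10 + T))
(H(-6)*56)*(-94) = ((2*(-6)/(10 - 6))*56)*(-94) = ((2*(-6)/4)*56)*(-94) = ((2*(-6)*(¼))*56)*(-94) = -3*56*(-94) = -168*(-94) = 15792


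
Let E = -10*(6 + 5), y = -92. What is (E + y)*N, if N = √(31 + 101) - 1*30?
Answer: 6060 - 404*√33 ≈ 3739.2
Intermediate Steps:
N = -30 + 2*√33 (N = √132 - 30 = 2*√33 - 30 = -30 + 2*√33 ≈ -18.511)
E = -110 (E = -10*11 = -110)
(E + y)*N = (-110 - 92)*(-30 + 2*√33) = -202*(-30 + 2*√33) = 6060 - 404*√33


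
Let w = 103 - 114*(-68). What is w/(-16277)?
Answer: -7855/16277 ≈ -0.48258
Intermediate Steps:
w = 7855 (w = 103 + 7752 = 7855)
w/(-16277) = 7855/(-16277) = 7855*(-1/16277) = -7855/16277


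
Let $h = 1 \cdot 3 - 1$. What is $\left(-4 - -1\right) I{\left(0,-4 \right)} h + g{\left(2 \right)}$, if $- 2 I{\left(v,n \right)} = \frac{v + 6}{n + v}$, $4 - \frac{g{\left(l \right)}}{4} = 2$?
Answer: $\frac{7}{2} \approx 3.5$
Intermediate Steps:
$g{\left(l \right)} = 8$ ($g{\left(l \right)} = 16 - 8 = 8$)
$I{\left(v,n \right)} = - \frac{6 + v}{2 \left(n + v\right)}$ ($I{\left(v,n \right)} = - \frac{\left(v + 6\right) \frac{1}{n + v}}{2} = - \frac{\left(6 + v\right) \frac{1}{n + v}}{2} = - \frac{\frac{1}{n + v} \left(6 + v\right)}{2} = - \frac{6 + v}{2 \left(n + v\right)}$)
$h = 2$ ($h = 3 - 1 = 2$)
$\left(-4 - -1\right) I{\left(0,-4 \right)} h + g{\left(2 \right)} = \left(-4 - -1\right) \frac{-3 - 0}{-4 + 0} \cdot 2 + 8 = \left(-4 + 1\right) \frac{-3 + 0}{-4} \cdot 2 + 8 = - 3 \left(\left(- \frac{1}{4}\right) \left(-3\right)\right) 2 + 8 = \left(-3\right) \frac{3}{4} \cdot 2 + 8 = \left(- \frac{9}{4}\right) 2 + 8 = - \frac{9}{2} + 8 = \frac{7}{2}$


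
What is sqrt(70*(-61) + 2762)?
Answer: 2*I*sqrt(377) ≈ 38.833*I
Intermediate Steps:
sqrt(70*(-61) + 2762) = sqrt(-4270 + 2762) = sqrt(-1508) = 2*I*sqrt(377)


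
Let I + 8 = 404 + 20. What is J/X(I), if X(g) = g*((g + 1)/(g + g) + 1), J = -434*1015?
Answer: -881020/1249 ≈ -705.38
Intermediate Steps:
I = 416 (I = -8 + (404 + 20) = -8 + 424 = 416)
J = -440510
X(g) = g*(1 + (1 + g)/(2*g)) (X(g) = g*((1 + g)/((2*g)) + 1) = g*((1 + g)*(1/(2*g)) + 1) = g*((1 + g)/(2*g) + 1) = g*(1 + (1 + g)/(2*g)))
J/X(I) = -440510/(1/2 + (3/2)*416) = -440510/(1/2 + 624) = -440510/1249/2 = -440510*2/1249 = -881020/1249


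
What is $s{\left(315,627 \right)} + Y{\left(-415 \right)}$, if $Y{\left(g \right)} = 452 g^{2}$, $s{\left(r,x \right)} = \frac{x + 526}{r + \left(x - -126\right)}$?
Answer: $\frac{83139208753}{1068} \approx 7.7846 \cdot 10^{7}$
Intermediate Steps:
$s{\left(r,x \right)} = \frac{526 + x}{126 + r + x}$ ($s{\left(r,x \right)} = \frac{526 + x}{r + \left(x + 126\right)} = \frac{526 + x}{r + \left(126 + x\right)} = \frac{526 + x}{126 + r + x}$)
$s{\left(315,627 \right)} + Y{\left(-415 \right)} = \frac{526 + 627}{126 + 315 + 627} + 452 \left(-415\right)^{2} = \frac{1}{1068} \cdot 1153 + 452 \cdot 172225 = \frac{1}{1068} \cdot 1153 + 77845700 = \frac{1153}{1068} + 77845700 = \frac{83139208753}{1068}$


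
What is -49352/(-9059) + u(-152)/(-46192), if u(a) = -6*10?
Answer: 570052781/104613332 ≈ 5.4491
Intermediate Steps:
u(a) = -60
-49352/(-9059) + u(-152)/(-46192) = -49352/(-9059) - 60/(-46192) = -49352*(-1/9059) - 60*(-1/46192) = 49352/9059 + 15/11548 = 570052781/104613332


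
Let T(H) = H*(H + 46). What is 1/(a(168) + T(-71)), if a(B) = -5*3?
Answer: 1/1760 ≈ 0.00056818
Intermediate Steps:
a(B) = -15
T(H) = H*(46 + H)
1/(a(168) + T(-71)) = 1/(-15 - 71*(46 - 71)) = 1/(-15 - 71*(-25)) = 1/(-15 + 1775) = 1/1760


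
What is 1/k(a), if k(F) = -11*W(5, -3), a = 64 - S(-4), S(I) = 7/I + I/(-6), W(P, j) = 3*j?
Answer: 1/99 ≈ 0.010101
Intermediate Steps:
S(I) = 7/I - I/6 (S(I) = 7/I + I*(-⅙) = 7/I - I/6)
a = 781/12 (a = 64 - (7/(-4) - ⅙*(-4)) = 64 - (7*(-¼) + ⅔) = 64 - (-7/4 + ⅔) = 64 - 1*(-13/12) = 64 + 13/12 = 781/12 ≈ 65.083)
k(F) = 99 (k(F) = -33*(-3) = -11*(-9) = 99)
1/k(a) = 1/99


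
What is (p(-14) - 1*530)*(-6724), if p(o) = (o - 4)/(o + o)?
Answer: 24915782/7 ≈ 3.5594e+6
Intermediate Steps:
p(o) = (-4 + o)/(2*o) (p(o) = (-4 + o)/((2*o)) = (-4 + o)*(1/(2*o)) = (-4 + o)/(2*o))
(p(-14) - 1*530)*(-6724) = ((½)*(-4 - 14)/(-14) - 1*530)*(-6724) = ((½)*(-1/14)*(-18) - 530)*(-6724) = (9/14 - 530)*(-6724) = -7411/14*(-6724) = 24915782/7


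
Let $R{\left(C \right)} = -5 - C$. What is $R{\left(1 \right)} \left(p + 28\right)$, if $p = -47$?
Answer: $114$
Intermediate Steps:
$R{\left(1 \right)} \left(p + 28\right) = \left(-5 - 1\right) \left(-47 + 28\right) = \left(-5 - 1\right) \left(-19\right) = \left(-6\right) \left(-19\right) = 114$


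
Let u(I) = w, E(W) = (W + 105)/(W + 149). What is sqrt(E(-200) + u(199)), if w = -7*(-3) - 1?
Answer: sqrt(56865)/51 ≈ 4.6758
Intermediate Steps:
w = 20 (w = 21 - 1 = 20)
E(W) = (105 + W)/(149 + W)
u(I) = 20
sqrt(E(-200) + u(199)) = sqrt((105 - 200)/(149 - 200) + 20) = sqrt(-95/(-51) + 20) = sqrt(-1/51*(-95) + 20) = sqrt(95/51 + 20) = sqrt(1115/51) = sqrt(56865)/51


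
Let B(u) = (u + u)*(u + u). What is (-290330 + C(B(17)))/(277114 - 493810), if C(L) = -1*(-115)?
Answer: 290215/216696 ≈ 1.3393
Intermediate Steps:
B(u) = 4*u**2 (B(u) = (2*u)*(2*u) = 4*u**2)
C(L) = 115
(-290330 + C(B(17)))/(277114 - 493810) = (-290330 + 115)/(277114 - 493810) = -290215/(-216696) = -290215*(-1/216696) = 290215/216696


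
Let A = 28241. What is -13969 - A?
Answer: -42210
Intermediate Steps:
-13969 - A = -13969 - 1*28241 = -13969 - 28241 = -42210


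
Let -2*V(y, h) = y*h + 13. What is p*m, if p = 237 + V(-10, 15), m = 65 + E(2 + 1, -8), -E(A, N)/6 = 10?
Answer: 3055/2 ≈ 1527.5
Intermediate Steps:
E(A, N) = -60 (E(A, N) = -6*10 = -60)
V(y, h) = -13/2 - h*y/2 (V(y, h) = -(y*h + 13)/2 = -(h*y + 13)/2 = -(13 + h*y)/2 = -13/2 - h*y/2)
m = 5 (m = 65 - 60 = 5)
p = 611/2 (p = 237 + (-13/2 - ½*15*(-10)) = 237 + (-13/2 + 75) = 237 + 137/2 = 611/2 ≈ 305.50)
p*m = (611/2)*5 = 3055/2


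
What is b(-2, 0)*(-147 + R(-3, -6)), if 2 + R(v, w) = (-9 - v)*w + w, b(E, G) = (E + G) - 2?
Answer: 476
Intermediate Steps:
b(E, G) = -2 + E + G
R(v, w) = -2 + w + w*(-9 - v) (R(v, w) = -2 + ((-9 - v)*w + w) = -2 + (w*(-9 - v) + w) = -2 + (w + w*(-9 - v)) = -2 + w + w*(-9 - v))
b(-2, 0)*(-147 + R(-3, -6)) = (-2 - 2 + 0)*(-147 + (-2 - 8*(-6) - 1*(-3)*(-6))) = -4*(-147 + (-2 + 48 - 18)) = -4*(-147 + 28) = -4*(-119) = 476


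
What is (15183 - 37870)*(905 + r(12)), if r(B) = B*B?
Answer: -23798663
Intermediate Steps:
r(B) = B**2
(15183 - 37870)*(905 + r(12)) = (15183 - 37870)*(905 + 12**2) = -22687*(905 + 144) = -22687*1049 = -23798663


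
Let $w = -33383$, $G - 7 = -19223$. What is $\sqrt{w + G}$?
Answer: $i \sqrt{52599} \approx 229.34 i$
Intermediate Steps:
$G = -19216$ ($G = 7 - 19223 = -19216$)
$\sqrt{w + G} = \sqrt{-33383 - 19216} = \sqrt{-52599} = i \sqrt{52599}$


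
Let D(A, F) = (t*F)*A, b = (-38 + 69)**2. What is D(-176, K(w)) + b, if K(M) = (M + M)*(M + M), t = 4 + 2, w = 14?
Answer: -826943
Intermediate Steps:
t = 6
K(M) = 4*M**2 (K(M) = (2*M)*(2*M) = 4*M**2)
b = 961 (b = 31**2 = 961)
D(A, F) = 6*A*F (D(A, F) = (6*F)*A = 6*A*F)
D(-176, K(w)) + b = 6*(-176)*(4*14**2) + 961 = 6*(-176)*(4*196) + 961 = 6*(-176)*784 + 961 = -827904 + 961 = -826943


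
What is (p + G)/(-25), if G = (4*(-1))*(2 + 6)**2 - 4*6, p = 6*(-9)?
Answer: 334/25 ≈ 13.360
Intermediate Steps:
p = -54
G = -280 (G = -4*8**2 - 24 = -4*64 - 24 = -256 - 24 = -280)
(p + G)/(-25) = (-54 - 280)/(-25) = -334*(-1/25) = 334/25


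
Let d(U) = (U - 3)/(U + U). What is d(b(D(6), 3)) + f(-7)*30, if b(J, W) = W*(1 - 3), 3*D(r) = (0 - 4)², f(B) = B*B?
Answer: 5883/4 ≈ 1470.8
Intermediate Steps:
f(B) = B²
D(r) = 16/3 (D(r) = (0 - 4)²/3 = (⅓)*(-4)² = (⅓)*16 = 16/3)
b(J, W) = -2*W (b(J, W) = W*(-2) = -2*W)
d(U) = (-3 + U)/(2*U) (d(U) = (-3 + U)/((2*U)) = (-3 + U)*(1/(2*U)) = (-3 + U)/(2*U))
d(b(D(6), 3)) + f(-7)*30 = (-3 - 2*3)/(2*((-2*3))) + (-7)²*30 = (½)*(-3 - 6)/(-6) + 49*30 = (½)*(-⅙)*(-9) + 1470 = ¾ + 1470 = 5883/4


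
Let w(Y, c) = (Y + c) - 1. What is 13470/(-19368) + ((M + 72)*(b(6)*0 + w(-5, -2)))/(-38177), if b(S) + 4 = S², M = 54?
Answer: -82453541/123235356 ≈ -0.66907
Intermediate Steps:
w(Y, c) = -1 + Y + c
b(S) = -4 + S²
13470/(-19368) + ((M + 72)*(b(6)*0 + w(-5, -2)))/(-38177) = 13470/(-19368) + ((54 + 72)*((-4 + 6²)*0 + (-1 - 5 - 2)))/(-38177) = 13470*(-1/19368) + (126*((-4 + 36)*0 - 8))*(-1/38177) = -2245/3228 + (126*(32*0 - 8))*(-1/38177) = -2245/3228 + (126*(0 - 8))*(-1/38177) = -2245/3228 + (126*(-8))*(-1/38177) = -2245/3228 - 1008*(-1/38177) = -2245/3228 + 1008/38177 = -82453541/123235356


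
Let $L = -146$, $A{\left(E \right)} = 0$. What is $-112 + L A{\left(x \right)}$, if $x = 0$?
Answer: $-112$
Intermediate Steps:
$-112 + L A{\left(x \right)} = -112 - 0 = -112 + 0 = -112$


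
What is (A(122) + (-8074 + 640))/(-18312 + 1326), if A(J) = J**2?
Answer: -25/57 ≈ -0.43860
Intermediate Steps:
(A(122) + (-8074 + 640))/(-18312 + 1326) = (122**2 + (-8074 + 640))/(-18312 + 1326) = (14884 - 7434)/(-16986) = 7450*(-1/16986) = -25/57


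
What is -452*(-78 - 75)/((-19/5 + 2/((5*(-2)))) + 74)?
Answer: 34578/35 ≈ 987.94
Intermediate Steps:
-452*(-78 - 75)/((-19/5 + 2/((5*(-2)))) + 74) = -(-69156)/((-19*⅕ + 2/(-10)) + 74) = -(-69156)/((-19/5 + 2*(-⅒)) + 74) = -(-69156)/((-19/5 - ⅕) + 74) = -(-69156)/(-4 + 74) = -(-69156)/70 = -452*(-153/70) = 34578/35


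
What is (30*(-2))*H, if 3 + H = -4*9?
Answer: 2340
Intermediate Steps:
H = -39 (H = -3 - 4*9 = -3 - 36 = -39)
(30*(-2))*H = (30*(-2))*(-39) = -60*(-39) = 2340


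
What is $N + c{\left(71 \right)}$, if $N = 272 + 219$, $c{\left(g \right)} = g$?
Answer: $562$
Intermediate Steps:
$N = 491$
$N + c{\left(71 \right)} = 491 + 71 = 562$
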